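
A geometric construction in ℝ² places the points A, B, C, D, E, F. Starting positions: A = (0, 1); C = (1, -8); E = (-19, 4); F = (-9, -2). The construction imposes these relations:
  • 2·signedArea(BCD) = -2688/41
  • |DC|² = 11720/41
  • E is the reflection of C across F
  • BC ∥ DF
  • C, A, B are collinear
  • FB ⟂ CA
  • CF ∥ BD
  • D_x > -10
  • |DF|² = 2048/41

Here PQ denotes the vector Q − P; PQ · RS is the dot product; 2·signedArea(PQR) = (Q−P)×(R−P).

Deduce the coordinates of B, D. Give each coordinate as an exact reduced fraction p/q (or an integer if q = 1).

1. B_x = 9/41  [C, A, B are collinear ∩ FB ⟂ CA]
2. B_y = -40/41  [C, A, B are collinear ∩ FB ⟂ CA]
   → B = (9/41, -40/41)
3. D_x = -401/41  [BC ∥ DF ∩ CF ∥ BD]
4. D_y = 206/41  [BC ∥ DF ∩ CF ∥ BD]
   → D = (-401/41, 206/41)

B = (9/41, -40/41)
D = (-401/41, 206/41)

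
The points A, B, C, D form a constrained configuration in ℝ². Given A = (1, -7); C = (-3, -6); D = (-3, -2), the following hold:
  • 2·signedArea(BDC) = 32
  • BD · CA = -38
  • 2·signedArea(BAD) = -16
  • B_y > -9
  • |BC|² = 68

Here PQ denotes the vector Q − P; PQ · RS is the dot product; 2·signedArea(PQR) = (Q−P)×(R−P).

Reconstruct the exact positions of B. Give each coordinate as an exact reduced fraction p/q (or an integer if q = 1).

B = (5, -8)

1. B_x = 5  [2·signedArea(BAD) = -16 ∩ 2·signedArea(BDC) = 32]
2. B_y = -8  [2·signedArea(BAD) = -16 ∩ 2·signedArea(BDC) = 32]
   → B = (5, -8)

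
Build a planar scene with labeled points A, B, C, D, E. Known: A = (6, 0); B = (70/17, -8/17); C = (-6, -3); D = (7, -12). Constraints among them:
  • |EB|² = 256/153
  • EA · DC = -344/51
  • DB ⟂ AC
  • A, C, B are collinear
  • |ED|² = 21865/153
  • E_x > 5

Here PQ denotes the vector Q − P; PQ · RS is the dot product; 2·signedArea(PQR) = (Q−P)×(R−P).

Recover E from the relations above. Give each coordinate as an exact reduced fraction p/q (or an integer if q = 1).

E = (274/51, -8/51)

1. E_x = 274/51  [line 13·x + -9·y + -3634/51 = 0 ∩ |EB|² = 256/153]
2. E_y = -8/51  [line 13·x + -9·y + -3634/51 = 0 ∩ |EB|² = 256/153]
   → E = (274/51, -8/51)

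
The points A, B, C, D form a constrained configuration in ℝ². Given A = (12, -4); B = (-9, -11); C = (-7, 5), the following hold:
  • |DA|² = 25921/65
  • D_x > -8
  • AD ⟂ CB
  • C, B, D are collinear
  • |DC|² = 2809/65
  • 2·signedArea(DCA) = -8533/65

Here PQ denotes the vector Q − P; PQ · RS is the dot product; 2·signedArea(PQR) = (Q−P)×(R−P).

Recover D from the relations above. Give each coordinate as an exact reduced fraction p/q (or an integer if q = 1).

D = (-508/65, -99/65)

1. D_x = -508/65  [C, B, D are collinear ∩ AD ⟂ CB]
2. D_y = -99/65  [C, B, D are collinear ∩ AD ⟂ CB]
   → D = (-508/65, -99/65)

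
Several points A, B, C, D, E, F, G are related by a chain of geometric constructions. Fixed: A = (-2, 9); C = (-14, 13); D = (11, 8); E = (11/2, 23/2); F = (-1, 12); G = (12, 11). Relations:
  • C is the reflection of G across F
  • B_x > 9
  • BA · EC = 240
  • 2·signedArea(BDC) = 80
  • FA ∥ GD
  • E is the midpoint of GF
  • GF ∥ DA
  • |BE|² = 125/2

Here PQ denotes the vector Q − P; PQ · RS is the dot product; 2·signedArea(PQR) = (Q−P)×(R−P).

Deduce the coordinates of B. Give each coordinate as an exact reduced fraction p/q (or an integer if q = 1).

1. B_x = 10  [BA · EC = 240 ∩ 2·signedArea(BDC) = 80]
2. B_y = 5  [BA · EC = 240 ∩ 2·signedArea(BDC) = 80]
   → B = (10, 5)

B = (10, 5)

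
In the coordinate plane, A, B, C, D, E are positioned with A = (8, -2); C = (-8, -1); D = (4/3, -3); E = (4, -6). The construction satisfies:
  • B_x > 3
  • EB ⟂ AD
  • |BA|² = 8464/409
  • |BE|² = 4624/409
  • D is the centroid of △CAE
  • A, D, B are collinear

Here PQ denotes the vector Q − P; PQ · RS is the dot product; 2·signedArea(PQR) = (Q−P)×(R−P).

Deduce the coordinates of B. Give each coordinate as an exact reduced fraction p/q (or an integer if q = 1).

B = (1432/409, -1094/409)

1. B_x = 1432/409  [A, D, B are collinear ∩ EB ⟂ AD]
2. B_y = -1094/409  [A, D, B are collinear ∩ EB ⟂ AD]
   → B = (1432/409, -1094/409)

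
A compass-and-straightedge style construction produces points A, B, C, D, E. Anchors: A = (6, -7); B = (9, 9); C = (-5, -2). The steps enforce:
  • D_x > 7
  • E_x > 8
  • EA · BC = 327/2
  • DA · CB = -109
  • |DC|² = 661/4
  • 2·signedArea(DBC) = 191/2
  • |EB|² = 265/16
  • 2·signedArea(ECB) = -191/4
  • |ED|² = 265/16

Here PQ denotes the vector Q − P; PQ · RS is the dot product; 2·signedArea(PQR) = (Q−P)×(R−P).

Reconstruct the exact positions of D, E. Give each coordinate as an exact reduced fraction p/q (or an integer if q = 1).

D = (15/2, 1)
E = (33/4, 5)

1. D_x = 15/2  [2·signedArea(DBC) = 191/2 ∩ DA · CB = -109]
2. D_y = 1  [2·signedArea(DBC) = 191/2 ∩ DA · CB = -109]
   → D = (15/2, 1)
3. E_x = 33/4  [2·signedArea(ECB) = -191/4 ∩ EA · BC = 327/2]
4. E_y = 5  [2·signedArea(ECB) = -191/4 ∩ EA · BC = 327/2]
   → E = (33/4, 5)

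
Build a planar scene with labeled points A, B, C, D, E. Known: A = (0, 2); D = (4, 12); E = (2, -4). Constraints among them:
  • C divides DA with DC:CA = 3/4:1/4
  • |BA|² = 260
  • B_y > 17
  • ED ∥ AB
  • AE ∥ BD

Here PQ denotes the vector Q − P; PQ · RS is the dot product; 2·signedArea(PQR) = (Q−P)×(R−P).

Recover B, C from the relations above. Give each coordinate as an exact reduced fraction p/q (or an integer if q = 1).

B = (2, 18)
C = (1, 9/2)

1. B_x = 2  [AE ∥ BD ∩ ED ∥ AB]
2. B_y = 18  [AE ∥ BD ∩ ED ∥ AB]
   → B = (2, 18)
3. C_x = 1  [C divides DA with DC:CA = 3/4:1/4]
4. C_y = 9/2  [C divides DA with DC:CA = 3/4:1/4]
   → C = (1, 9/2)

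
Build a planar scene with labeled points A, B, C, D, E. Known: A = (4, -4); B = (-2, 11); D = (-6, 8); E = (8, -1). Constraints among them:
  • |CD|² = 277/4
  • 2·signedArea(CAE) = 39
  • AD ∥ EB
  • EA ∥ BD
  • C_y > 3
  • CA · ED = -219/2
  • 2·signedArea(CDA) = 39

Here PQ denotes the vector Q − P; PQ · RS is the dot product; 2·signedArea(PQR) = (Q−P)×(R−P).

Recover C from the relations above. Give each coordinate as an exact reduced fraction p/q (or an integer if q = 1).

C = (1, 7/2)

1. C_x = 1  [2·signedArea(CAE) = 39 ∩ CA · ED = -219/2]
2. C_y = 7/2  [2·signedArea(CAE) = 39 ∩ CA · ED = -219/2]
   → C = (1, 7/2)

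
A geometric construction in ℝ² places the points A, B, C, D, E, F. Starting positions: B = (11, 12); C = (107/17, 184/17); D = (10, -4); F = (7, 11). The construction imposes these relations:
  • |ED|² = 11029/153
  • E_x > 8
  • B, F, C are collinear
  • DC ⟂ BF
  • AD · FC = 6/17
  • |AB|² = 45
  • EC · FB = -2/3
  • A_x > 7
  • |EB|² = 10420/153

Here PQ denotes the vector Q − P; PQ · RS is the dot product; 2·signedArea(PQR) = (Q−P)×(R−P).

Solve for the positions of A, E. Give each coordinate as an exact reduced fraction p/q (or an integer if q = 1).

A = (8, 6)
E = (413/51, 218/51)

1. A_x = 8  [line 12/17·x + 3/17·y + -114/17 = 0 ∩ |AB|² = 45]
2. A_y = 6  [line 12/17·x + 3/17·y + -114/17 = 0 ∩ |AB|² = 45]
   → A = (8, 6)
3. E_x = 413/51  [line -4·x + -1·y + 110/3 = 0 ∩ |EB|² = 10420/153]
4. E_y = 218/51  [line -4·x + -1·y + 110/3 = 0 ∩ |EB|² = 10420/153]
   → E = (413/51, 218/51)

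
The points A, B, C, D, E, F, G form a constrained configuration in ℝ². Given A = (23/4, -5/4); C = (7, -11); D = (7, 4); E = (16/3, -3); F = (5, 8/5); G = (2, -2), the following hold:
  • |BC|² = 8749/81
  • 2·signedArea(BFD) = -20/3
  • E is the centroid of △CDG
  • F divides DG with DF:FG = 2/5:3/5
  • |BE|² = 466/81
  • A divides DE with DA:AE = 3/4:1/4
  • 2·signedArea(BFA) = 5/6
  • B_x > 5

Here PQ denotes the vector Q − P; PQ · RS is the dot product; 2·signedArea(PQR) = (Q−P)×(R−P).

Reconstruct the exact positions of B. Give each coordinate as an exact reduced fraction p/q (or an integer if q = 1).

1. B_x = 53/9  [2·signedArea(BFD) = -20/3 ∩ 2·signedArea(BFA) = 5/6]
2. B_y = -2/3  [2·signedArea(BFD) = -20/3 ∩ 2·signedArea(BFA) = 5/6]
   → B = (53/9, -2/3)

B = (53/9, -2/3)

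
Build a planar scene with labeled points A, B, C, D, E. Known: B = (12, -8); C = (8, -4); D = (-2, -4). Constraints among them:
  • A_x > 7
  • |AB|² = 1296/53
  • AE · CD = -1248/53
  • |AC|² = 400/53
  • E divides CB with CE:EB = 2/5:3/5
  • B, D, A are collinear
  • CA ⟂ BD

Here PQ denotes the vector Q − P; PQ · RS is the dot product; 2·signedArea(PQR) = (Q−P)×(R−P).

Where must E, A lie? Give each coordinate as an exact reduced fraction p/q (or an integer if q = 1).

A = (384/53, -352/53)
E = (48/5, -28/5)

1. E_x = 48/5  [E divides CB with CE:EB = 2/5:3/5]
2. E_y = -28/5  [E divides CB with CE:EB = 2/5:3/5]
   → E = (48/5, -28/5)
3. A_x = 384/53  [B, D, A are collinear ∩ CA ⟂ BD]
4. A_y = -352/53  [B, D, A are collinear ∩ CA ⟂ BD]
   → A = (384/53, -352/53)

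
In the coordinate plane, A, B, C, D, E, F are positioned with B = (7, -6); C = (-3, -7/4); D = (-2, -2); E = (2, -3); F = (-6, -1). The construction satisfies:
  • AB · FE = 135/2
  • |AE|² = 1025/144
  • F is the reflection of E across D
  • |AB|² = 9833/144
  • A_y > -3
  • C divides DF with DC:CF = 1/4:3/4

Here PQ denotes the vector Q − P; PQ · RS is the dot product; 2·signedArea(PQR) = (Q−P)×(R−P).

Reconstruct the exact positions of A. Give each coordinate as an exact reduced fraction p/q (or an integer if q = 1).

1. A_x = -2/3  [line -8·x + 2·y + 1/2 = 0 ∩ |AB|² = 9833/144]
2. A_y = -35/12  [line -8·x + 2·y + 1/2 = 0 ∩ |AB|² = 9833/144]
   → A = (-2/3, -35/12)

A = (-2/3, -35/12)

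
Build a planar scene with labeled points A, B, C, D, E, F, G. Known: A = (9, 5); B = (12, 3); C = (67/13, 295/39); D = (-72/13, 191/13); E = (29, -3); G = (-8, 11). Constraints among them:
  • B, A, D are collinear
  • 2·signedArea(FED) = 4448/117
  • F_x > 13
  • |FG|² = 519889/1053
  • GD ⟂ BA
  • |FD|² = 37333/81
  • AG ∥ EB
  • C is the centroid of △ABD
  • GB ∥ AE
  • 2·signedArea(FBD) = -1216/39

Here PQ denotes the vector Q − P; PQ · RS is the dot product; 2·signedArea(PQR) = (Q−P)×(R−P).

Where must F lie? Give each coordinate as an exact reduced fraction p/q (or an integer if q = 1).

F = (511/39, 473/117)

1. F_x = 511/39  [2·signedArea(FED) = 4448/117 ∩ 2·signedArea(FBD) = -1216/39]
2. F_y = 473/117  [2·signedArea(FED) = 4448/117 ∩ 2·signedArea(FBD) = -1216/39]
   → F = (511/39, 473/117)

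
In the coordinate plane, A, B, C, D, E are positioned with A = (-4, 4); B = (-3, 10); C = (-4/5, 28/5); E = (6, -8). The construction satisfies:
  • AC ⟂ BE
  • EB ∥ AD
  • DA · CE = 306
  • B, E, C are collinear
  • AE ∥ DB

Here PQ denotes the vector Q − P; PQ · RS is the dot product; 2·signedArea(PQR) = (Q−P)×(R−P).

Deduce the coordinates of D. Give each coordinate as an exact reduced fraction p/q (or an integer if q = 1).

D = (-13, 22)

1. D_x = -13  [AE ∥ DB ∩ EB ∥ AD]
2. D_y = 22  [AE ∥ DB ∩ EB ∥ AD]
   → D = (-13, 22)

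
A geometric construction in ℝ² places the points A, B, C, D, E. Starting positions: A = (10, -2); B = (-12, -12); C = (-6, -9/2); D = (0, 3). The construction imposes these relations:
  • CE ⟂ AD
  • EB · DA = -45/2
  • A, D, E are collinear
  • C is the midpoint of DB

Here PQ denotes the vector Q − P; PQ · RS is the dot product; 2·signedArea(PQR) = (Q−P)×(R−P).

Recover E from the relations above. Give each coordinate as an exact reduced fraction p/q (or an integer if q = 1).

1. E_x = -9/5  [A, D, E are collinear ∩ CE ⟂ AD]
2. E_y = 39/10  [A, D, E are collinear ∩ CE ⟂ AD]
   → E = (-9/5, 39/10)

E = (-9/5, 39/10)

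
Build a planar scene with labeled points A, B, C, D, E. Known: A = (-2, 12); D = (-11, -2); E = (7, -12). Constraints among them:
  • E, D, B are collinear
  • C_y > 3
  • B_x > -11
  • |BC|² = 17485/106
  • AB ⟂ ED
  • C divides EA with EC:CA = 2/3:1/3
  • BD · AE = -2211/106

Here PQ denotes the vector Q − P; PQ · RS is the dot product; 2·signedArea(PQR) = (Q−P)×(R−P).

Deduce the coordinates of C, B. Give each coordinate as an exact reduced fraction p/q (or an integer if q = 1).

B = (-1067/106, -267/106)
C = (1, 4)

1. C_x = 1  [C divides EA with EC:CA = 2/3:1/3]
2. C_y = 4  [C divides EA with EC:CA = 2/3:1/3]
   → C = (1, 4)
3. B_x = -1067/106  [E, D, B are collinear ∩ AB ⟂ ED]
4. B_y = -267/106  [E, D, B are collinear ∩ AB ⟂ ED]
   → B = (-1067/106, -267/106)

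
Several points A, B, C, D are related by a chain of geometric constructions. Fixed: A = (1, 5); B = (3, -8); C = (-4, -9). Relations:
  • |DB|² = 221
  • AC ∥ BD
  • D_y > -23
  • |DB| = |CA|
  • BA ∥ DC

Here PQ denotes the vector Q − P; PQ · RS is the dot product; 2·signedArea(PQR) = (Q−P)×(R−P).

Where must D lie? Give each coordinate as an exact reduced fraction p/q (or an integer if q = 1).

1. D_x = -2  [BA ∥ DC ∩ AC ∥ BD]
2. D_y = -22  [BA ∥ DC ∩ AC ∥ BD]
   → D = (-2, -22)

D = (-2, -22)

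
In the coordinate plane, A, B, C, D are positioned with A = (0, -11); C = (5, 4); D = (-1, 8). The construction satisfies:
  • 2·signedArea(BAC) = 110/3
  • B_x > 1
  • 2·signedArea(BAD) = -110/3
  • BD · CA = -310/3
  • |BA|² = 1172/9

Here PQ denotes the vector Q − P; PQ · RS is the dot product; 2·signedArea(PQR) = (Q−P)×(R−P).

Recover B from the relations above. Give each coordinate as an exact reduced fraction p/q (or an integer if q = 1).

B = (4/3, 1/3)

1. B_x = 4/3  [2·signedArea(BAC) = 110/3 ∩ 2·signedArea(BAD) = -110/3]
2. B_y = 1/3  [2·signedArea(BAC) = 110/3 ∩ 2·signedArea(BAD) = -110/3]
   → B = (4/3, 1/3)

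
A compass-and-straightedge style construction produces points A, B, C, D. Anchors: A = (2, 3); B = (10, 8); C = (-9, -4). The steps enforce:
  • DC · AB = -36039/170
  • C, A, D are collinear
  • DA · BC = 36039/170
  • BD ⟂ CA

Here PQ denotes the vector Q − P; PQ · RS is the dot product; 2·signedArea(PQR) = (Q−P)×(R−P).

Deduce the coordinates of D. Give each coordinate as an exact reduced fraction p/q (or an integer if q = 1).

D = (1693/170, 1371/170)

1. D_x = 1693/170  [C, A, D are collinear ∩ BD ⟂ CA]
2. D_y = 1371/170  [C, A, D are collinear ∩ BD ⟂ CA]
   → D = (1693/170, 1371/170)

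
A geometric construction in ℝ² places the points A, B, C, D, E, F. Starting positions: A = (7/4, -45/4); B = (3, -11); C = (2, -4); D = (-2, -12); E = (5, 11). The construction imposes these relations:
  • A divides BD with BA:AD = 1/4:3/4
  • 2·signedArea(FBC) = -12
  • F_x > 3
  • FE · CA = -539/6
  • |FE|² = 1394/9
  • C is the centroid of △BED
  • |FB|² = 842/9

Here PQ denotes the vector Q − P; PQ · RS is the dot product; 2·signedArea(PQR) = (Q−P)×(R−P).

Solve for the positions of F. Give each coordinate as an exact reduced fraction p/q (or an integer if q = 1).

F = (10/3, -4/3)

1. F_x = 10/3  [2·signedArea(FBC) = -12 ∩ FE · CA = -539/6]
2. F_y = -4/3  [2·signedArea(FBC) = -12 ∩ FE · CA = -539/6]
   → F = (10/3, -4/3)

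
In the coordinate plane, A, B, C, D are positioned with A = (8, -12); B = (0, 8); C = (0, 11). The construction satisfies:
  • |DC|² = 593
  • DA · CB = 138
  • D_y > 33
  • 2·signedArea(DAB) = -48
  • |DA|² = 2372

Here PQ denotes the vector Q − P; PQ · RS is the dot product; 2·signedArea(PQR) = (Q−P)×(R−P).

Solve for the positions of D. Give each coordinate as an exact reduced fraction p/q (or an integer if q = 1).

D = (-8, 34)

1. D_x = -8  [2·signedArea(DAB) = -48 ∩ DA · CB = 138]
2. D_y = 34  [2·signedArea(DAB) = -48 ∩ DA · CB = 138]
   → D = (-8, 34)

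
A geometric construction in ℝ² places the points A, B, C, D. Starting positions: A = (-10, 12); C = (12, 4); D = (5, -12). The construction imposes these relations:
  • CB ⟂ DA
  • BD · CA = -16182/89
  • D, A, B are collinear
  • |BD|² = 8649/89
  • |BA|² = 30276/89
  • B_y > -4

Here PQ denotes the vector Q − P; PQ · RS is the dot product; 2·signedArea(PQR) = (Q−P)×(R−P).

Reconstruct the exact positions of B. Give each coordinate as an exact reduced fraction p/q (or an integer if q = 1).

1. B_x = -20/89  [D, A, B are collinear ∩ CB ⟂ DA]
2. B_y = -324/89  [D, A, B are collinear ∩ CB ⟂ DA]
   → B = (-20/89, -324/89)

B = (-20/89, -324/89)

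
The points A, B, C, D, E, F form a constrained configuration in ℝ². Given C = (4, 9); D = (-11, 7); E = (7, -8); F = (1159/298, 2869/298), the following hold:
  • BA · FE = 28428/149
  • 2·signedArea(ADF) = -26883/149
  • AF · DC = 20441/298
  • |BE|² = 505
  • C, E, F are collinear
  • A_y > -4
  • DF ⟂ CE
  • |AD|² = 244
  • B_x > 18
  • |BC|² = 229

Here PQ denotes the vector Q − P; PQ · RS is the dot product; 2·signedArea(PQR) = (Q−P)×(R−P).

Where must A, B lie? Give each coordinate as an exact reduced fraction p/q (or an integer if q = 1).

1. A_x = 1  [2·signedArea(ADF) = -26883/149 ∩ AF · DC = 20441/298]
2. A_y = -3  [2·signedArea(ADF) = -26883/149 ∩ AF · DC = 20441/298]
   → A = (1, -3)
3. B_x = 19  [line -927/298·x + 5253/298·y + -20085/149 = 0 ∩ |BE|² = 505]
4. B_y = 11  [line -927/298·x + 5253/298·y + -20085/149 = 0 ∩ |BE|² = 505]
   → B = (19, 11)

A = (1, -3)
B = (19, 11)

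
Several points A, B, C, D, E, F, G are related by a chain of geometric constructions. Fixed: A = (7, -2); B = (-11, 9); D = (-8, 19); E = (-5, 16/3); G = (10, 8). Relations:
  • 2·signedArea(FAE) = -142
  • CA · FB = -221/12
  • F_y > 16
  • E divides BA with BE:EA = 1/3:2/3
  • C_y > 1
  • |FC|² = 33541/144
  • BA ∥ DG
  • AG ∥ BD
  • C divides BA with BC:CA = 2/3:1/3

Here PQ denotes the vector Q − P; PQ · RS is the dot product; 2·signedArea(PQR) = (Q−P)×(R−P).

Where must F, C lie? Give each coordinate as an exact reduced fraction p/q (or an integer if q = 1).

1. C_x = 1  [C divides BA with BC:CA = 2/3:1/3]
2. C_y = 5/3  [C divides BA with BC:CA = 2/3:1/3]
   → C = (1, 5/3)
3. F_x = -7/2  [2·signedArea(FAE) = -142 ∩ CA · FB = -221/12]
4. F_y = 65/4  [2·signedArea(FAE) = -142 ∩ CA · FB = -221/12]
   → F = (-7/2, 65/4)

C = (1, 5/3)
F = (-7/2, 65/4)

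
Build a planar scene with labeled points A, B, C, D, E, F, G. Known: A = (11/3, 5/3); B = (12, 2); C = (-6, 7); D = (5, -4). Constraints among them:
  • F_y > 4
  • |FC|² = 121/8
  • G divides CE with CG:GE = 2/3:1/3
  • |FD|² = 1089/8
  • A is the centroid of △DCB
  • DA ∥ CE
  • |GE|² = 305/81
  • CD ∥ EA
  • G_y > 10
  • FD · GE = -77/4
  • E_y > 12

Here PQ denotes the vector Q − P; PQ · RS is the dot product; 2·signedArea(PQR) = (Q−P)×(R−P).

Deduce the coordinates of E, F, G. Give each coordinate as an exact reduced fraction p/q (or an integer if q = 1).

E = (-22/3, 38/3)
F = (-13/4, 17/4)
G = (-62/9, 97/9)

1. E_x = -22/3  [CD ∥ EA ∩ DA ∥ CE]
2. E_y = 38/3  [CD ∥ EA ∩ DA ∥ CE]
   → E = (-22/3, 38/3)
3. G_x = -62/9  [G divides CE with CG:GE = 2/3:1/3]
4. G_y = 97/9  [G divides CE with CG:GE = 2/3:1/3]
   → G = (-62/9, 97/9)
5. F_x = -13/4  [line 4/9·x + -17/9·y + 341/36 = 0 ∩ |FC|² = 121/8]
6. F_y = 17/4  [line 4/9·x + -17/9·y + 341/36 = 0 ∩ |FC|² = 121/8]
   → F = (-13/4, 17/4)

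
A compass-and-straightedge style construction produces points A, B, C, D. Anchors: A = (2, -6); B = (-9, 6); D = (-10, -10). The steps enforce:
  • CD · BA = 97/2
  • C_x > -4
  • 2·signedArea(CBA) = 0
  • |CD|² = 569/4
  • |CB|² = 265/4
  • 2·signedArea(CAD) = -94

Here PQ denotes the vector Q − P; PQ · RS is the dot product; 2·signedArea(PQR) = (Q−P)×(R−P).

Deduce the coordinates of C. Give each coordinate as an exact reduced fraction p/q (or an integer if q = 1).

C = (-7/2, 0)

1. C_x = -7/2  [2·signedArea(CBA) = 0 ∩ 2·signedArea(CAD) = -94]
2. C_y = 0  [2·signedArea(CBA) = 0 ∩ 2·signedArea(CAD) = -94]
   → C = (-7/2, 0)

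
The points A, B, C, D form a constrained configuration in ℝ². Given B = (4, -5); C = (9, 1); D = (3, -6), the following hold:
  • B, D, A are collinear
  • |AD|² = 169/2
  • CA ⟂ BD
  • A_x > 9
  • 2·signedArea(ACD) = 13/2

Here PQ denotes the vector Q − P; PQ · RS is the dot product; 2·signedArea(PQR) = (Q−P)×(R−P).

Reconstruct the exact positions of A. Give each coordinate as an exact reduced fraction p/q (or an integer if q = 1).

A = (19/2, 1/2)

1. A_x = 19/2  [B, D, A are collinear ∩ CA ⟂ BD]
2. A_y = 1/2  [B, D, A are collinear ∩ CA ⟂ BD]
   → A = (19/2, 1/2)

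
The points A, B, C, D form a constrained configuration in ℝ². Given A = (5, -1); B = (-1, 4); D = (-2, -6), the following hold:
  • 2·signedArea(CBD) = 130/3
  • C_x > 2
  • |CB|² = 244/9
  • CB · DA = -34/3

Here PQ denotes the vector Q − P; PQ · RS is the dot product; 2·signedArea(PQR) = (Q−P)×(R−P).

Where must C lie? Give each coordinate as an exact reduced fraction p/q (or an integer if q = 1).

C = (3, 2/3)

1. C_x = 3  [CB · DA = -34/3 ∩ 2·signedArea(CBD) = 130/3]
2. C_y = 2/3  [CB · DA = -34/3 ∩ 2·signedArea(CBD) = 130/3]
   → C = (3, 2/3)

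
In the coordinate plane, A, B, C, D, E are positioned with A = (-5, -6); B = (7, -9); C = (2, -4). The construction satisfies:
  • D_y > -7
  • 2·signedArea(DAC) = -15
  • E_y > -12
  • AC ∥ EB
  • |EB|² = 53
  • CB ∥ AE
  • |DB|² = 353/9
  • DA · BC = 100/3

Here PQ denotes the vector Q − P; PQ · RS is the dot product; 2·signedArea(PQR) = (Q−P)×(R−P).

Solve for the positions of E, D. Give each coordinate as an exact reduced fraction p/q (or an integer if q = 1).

D = (4/3, -19/3)
E = (0, -11)

1. E_x = 0  [AC ∥ EB ∩ CB ∥ AE]
2. E_y = -11  [AC ∥ EB ∩ CB ∥ AE]
   → E = (0, -11)
3. D_x = 4/3  [2·signedArea(DAC) = -15 ∩ DA · BC = 100/3]
4. D_y = -19/3  [2·signedArea(DAC) = -15 ∩ DA · BC = 100/3]
   → D = (4/3, -19/3)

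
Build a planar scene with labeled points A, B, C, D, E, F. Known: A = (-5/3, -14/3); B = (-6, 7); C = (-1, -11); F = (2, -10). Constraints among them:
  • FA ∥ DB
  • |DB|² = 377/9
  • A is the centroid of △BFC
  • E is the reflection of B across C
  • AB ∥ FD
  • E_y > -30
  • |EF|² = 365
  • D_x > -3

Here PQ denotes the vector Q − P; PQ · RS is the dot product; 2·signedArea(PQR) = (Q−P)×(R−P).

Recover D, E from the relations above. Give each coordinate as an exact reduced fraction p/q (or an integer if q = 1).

1. D_x = -7/3  [FA ∥ DB ∩ AB ∥ FD]
2. D_y = 5/3  [FA ∥ DB ∩ AB ∥ FD]
   → D = (-7/3, 5/3)
3. E_x = 4  [E is the reflection of B across C]
4. E_y = -29  [E is the reflection of B across C]
   → E = (4, -29)

D = (-7/3, 5/3)
E = (4, -29)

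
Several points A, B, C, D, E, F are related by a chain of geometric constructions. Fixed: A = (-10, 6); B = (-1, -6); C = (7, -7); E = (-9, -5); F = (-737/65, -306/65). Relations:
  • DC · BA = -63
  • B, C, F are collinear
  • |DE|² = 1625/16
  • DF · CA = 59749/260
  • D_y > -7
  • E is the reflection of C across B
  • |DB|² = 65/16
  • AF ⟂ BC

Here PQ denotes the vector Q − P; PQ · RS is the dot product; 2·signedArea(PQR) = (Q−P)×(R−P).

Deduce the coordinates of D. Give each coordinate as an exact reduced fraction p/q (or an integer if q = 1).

1. D_x = 1  [DC · BA = -63 ∩ DF · CA = 59749/260]
2. D_y = -25/4  [DC · BA = -63 ∩ DF · CA = 59749/260]
   → D = (1, -25/4)

D = (1, -25/4)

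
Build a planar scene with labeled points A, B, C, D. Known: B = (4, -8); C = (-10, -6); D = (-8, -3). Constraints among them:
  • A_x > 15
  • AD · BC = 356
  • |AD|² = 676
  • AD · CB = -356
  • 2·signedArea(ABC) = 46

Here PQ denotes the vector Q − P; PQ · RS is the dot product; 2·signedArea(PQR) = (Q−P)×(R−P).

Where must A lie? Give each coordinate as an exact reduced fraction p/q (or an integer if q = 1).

1. A_x = 16  [AD · BC = 356 ∩ 2·signedArea(ABC) = 46]
2. A_y = -13  [AD · BC = 356 ∩ 2·signedArea(ABC) = 46]
   → A = (16, -13)

A = (16, -13)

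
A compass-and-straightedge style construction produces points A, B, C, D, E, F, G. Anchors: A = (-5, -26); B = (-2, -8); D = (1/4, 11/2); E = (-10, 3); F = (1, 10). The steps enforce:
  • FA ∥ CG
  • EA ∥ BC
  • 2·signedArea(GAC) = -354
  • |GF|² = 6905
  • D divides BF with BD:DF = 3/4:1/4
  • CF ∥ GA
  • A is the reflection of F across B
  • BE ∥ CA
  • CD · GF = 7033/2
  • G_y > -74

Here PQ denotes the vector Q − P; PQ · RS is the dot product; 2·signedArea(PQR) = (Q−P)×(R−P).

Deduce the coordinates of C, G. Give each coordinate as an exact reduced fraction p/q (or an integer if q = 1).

1. C_x = 3  [BE ∥ CA ∩ EA ∥ BC]
2. C_y = -37  [BE ∥ CA ∩ EA ∥ BC]
   → C = (3, -37)
3. G_x = -3  [CF ∥ GA ∩ FA ∥ CG]
4. G_y = -73  [CF ∥ GA ∩ FA ∥ CG]
   → G = (-3, -73)

C = (3, -37)
G = (-3, -73)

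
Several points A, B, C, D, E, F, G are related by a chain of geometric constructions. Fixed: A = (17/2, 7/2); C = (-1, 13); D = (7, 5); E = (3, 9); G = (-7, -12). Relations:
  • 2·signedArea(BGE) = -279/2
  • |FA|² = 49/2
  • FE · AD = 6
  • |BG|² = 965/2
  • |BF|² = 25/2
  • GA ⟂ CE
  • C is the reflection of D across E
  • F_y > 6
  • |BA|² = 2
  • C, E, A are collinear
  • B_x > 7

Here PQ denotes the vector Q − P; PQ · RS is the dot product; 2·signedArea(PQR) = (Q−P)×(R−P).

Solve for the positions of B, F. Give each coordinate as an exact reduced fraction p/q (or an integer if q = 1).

1. B_x = 15/2  [line -21·x + 10·y + 225/2 = 0 ∩ |BG|² = 965/2]
2. B_y = 9/2  [line -21·x + 10·y + 225/2 = 0 ∩ |BG|² = 965/2]
   → B = (15/2, 9/2)
3. F_x = 5  [line 3/2·x + -3/2·y + 3 = 0 ∩ |BF|² = 25/2]
4. F_y = 7  [line 3/2·x + -3/2·y + 3 = 0 ∩ |BF|² = 25/2]
   → F = (5, 7)

B = (15/2, 9/2)
F = (5, 7)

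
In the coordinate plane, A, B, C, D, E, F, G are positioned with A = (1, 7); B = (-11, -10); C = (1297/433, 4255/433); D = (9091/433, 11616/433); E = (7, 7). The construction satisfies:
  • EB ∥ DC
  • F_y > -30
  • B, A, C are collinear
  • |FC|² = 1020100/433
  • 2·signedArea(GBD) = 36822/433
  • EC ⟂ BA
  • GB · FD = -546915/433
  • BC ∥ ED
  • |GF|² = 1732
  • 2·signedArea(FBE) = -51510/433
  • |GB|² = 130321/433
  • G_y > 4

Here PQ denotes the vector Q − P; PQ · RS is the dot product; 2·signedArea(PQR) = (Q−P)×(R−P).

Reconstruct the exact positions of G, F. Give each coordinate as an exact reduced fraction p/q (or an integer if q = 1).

F = (-10823/433, -12915/433)
G = (-431/433, 1807/433)

1. G_x = -431/433  [line -15946/433·x + 13854/433·y + -73688/433 = 0 ∩ |GB|² = 130321/433]
2. G_y = 1807/433  [line -15946/433·x + 13854/433·y + -73688/433 = 0 ∩ |GB|² = 130321/433]
   → G = (-431/433, 1807/433)
3. F_x = -10823/433  [2·signedArea(FBE) = -51510/433 ∩ GB · FD = -546915/433]
4. F_y = -12915/433  [2·signedArea(FBE) = -51510/433 ∩ GB · FD = -546915/433]
   → F = (-10823/433, -12915/433)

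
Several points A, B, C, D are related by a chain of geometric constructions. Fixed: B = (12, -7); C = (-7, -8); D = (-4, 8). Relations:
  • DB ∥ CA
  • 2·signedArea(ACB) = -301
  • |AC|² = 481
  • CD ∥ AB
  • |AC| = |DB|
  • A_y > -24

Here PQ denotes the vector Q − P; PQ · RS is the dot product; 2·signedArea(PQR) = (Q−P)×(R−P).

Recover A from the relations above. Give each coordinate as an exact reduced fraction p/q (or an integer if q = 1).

A = (9, -23)

1. A_x = 9  [CD ∥ AB ∩ DB ∥ CA]
2. A_y = -23  [CD ∥ AB ∩ DB ∥ CA]
   → A = (9, -23)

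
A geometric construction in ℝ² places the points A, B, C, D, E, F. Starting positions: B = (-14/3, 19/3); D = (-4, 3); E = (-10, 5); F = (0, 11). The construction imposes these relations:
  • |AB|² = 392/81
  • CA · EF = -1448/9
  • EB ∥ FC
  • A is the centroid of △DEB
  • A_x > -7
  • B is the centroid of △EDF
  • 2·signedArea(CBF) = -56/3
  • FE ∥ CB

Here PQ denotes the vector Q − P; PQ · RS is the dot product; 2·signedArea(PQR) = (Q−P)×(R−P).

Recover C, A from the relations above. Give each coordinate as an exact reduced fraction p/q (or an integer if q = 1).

A = (-56/9, 43/9)
C = (16/3, 37/3)

1. C_x = 16/3  [FE ∥ CB ∩ EB ∥ FC]
2. C_y = 37/3  [FE ∥ CB ∩ EB ∥ FC]
   → C = (16/3, 37/3)
3. A_x = -56/9  [A is the centroid of △DEB]
4. A_y = 43/9  [A is the centroid of △DEB]
   → A = (-56/9, 43/9)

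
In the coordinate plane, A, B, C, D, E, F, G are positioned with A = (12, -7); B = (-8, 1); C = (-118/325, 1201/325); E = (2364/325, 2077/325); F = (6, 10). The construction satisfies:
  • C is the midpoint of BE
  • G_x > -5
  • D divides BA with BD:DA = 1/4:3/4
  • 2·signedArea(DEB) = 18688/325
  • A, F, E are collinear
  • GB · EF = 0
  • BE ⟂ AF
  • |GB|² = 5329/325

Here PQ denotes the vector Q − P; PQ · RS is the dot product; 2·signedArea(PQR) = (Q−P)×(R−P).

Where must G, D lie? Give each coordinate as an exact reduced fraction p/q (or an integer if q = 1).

1. G_x = -1359/325  [line 414/325·x + -1173/325·y + 69/5 = 0 ∩ |GB|² = 5329/325]
2. G_y = 763/325  [line 414/325·x + -1173/325·y + 69/5 = 0 ∩ |GB|² = 5329/325]
   → G = (-1359/325, 763/325)
3. D_x = -3  [D divides BA with BD:DA = 1/4:3/4]
4. D_y = -1  [D divides BA with BD:DA = 1/4:3/4]
   → D = (-3, -1)

D = (-3, -1)
G = (-1359/325, 763/325)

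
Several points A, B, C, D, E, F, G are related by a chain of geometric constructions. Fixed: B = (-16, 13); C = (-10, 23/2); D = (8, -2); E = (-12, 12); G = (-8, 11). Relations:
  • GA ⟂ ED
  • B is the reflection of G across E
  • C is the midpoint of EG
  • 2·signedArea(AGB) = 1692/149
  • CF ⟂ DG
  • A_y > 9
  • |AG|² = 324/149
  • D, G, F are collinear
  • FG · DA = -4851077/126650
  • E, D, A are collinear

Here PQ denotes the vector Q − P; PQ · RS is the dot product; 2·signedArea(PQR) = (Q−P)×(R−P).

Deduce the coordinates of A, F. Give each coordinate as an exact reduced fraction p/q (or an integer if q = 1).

A = (-1318/149, 1459/149)
F = (-4016/425, 10351/850)

1. A_x = -1318/149  [E, D, A are collinear ∩ GA ⟂ ED]
2. A_y = 1459/149  [E, D, A are collinear ∩ GA ⟂ ED]
   → A = (-1318/149, 1459/149)
3. F_x = -4016/425  [D, G, F are collinear ∩ CF ⟂ DG]
4. F_y = 10351/850  [D, G, F are collinear ∩ CF ⟂ DG]
   → F = (-4016/425, 10351/850)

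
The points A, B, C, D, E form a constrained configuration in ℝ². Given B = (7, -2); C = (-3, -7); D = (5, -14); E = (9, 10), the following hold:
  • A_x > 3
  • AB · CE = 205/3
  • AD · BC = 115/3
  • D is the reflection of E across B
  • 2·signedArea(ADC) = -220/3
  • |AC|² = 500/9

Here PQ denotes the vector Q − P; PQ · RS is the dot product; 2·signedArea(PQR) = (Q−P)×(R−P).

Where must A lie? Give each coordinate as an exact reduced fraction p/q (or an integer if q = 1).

1. A_x = 11/3  [AD · BC = 115/3 ∩ 2·signedArea(ADC) = -220/3]
2. A_y = -11/3  [AD · BC = 115/3 ∩ 2·signedArea(ADC) = -220/3]
   → A = (11/3, -11/3)

A = (11/3, -11/3)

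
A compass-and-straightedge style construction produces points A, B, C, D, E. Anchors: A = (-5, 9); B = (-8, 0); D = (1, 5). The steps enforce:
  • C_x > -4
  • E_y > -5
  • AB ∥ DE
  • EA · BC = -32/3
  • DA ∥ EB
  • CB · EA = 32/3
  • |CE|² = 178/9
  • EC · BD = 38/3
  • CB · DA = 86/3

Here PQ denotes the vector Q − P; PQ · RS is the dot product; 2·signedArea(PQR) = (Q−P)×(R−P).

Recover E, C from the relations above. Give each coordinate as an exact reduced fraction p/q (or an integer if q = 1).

1. E_x = -2  [DA ∥ EB ∩ AB ∥ DE]
2. E_y = -4  [DA ∥ EB ∩ AB ∥ DE]
   → E = (-2, -4)
3. C_x = -3  [CB · EA = 32/3 ∩ EC · BD = 38/3]
4. C_y = 1/3  [CB · EA = 32/3 ∩ EC · BD = 38/3]
   → C = (-3, 1/3)

C = (-3, 1/3)
E = (-2, -4)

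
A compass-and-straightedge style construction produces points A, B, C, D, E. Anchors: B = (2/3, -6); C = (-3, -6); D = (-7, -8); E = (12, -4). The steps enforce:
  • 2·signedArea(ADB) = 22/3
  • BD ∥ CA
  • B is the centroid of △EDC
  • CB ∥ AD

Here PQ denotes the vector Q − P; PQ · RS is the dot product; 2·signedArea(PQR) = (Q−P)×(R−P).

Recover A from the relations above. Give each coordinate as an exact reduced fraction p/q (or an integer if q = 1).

1. A_x = -32/3  [CB ∥ AD ∩ BD ∥ CA]
2. A_y = -8  [CB ∥ AD ∩ BD ∥ CA]
   → A = (-32/3, -8)

A = (-32/3, -8)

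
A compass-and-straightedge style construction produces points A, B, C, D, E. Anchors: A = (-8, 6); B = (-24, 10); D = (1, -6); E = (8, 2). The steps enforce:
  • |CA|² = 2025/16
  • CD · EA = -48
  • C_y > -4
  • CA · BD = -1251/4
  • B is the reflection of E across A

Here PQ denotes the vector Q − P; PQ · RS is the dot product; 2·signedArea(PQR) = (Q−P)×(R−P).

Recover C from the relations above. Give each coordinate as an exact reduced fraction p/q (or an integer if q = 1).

C = (-5/4, -3)

1. C_x = -5/4  [CD · EA = -48 ∩ CA · BD = -1251/4]
2. C_y = -3  [CD · EA = -48 ∩ CA · BD = -1251/4]
   → C = (-5/4, -3)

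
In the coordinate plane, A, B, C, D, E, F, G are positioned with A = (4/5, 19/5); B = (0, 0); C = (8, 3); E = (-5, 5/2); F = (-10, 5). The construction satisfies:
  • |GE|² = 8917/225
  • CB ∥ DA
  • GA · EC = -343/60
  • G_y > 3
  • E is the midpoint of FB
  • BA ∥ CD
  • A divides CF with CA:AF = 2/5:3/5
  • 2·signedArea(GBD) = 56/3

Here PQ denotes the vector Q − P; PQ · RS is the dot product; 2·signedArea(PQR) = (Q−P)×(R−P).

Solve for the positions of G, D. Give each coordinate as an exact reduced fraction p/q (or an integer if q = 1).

1. G_x = 19/15  [line -13·x + -1/2·y + 1081/60 = 0 ∩ |GE|² = 8917/225]
2. G_y = 31/10  [line -13·x + -1/2·y + 1081/60 = 0 ∩ |GE|² = 8917/225]
   → G = (19/15, 31/10)
3. D_x = 44/5  [2·signedArea(GBD) = 56/3 ∩ CB ∥ DA]
4. D_y = 34/5  [2·signedArea(GBD) = 56/3 ∩ CB ∥ DA]
   → D = (44/5, 34/5)

D = (44/5, 34/5)
G = (19/15, 31/10)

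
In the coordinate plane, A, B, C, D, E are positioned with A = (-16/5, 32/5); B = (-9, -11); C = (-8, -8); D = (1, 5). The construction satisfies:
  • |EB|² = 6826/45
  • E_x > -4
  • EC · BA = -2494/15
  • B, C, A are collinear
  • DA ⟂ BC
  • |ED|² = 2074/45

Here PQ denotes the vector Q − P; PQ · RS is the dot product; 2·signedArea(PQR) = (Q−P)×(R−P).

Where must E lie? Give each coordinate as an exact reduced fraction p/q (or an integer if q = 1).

E = (-56/15, 2/15)

1. E_x = -56/15  [line -29/5·x + -87/5·y + -58/3 = 0 ∩ |EB|² = 6826/45]
2. E_y = 2/15  [line -29/5·x + -87/5·y + -58/3 = 0 ∩ |EB|² = 6826/45]
   → E = (-56/15, 2/15)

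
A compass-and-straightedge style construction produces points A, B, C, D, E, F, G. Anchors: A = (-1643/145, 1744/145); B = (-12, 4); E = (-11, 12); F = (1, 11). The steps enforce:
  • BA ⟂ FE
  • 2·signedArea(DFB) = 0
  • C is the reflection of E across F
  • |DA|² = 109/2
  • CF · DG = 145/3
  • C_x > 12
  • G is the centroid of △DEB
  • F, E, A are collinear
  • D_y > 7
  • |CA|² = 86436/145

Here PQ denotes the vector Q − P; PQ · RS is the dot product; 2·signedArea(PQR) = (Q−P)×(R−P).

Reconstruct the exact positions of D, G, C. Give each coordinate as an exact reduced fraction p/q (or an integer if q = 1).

1. D_x = -11/2  [line 7·x + -13·y + 136 = 0 ∩ |DA|² = 109/2]
2. D_y = 15/2  [line 7·x + -13·y + 136 = 0 ∩ |DA|² = 109/2]
   → D = (-11/2, 15/2)
3. G_x = -19/2  [G is the centroid of △DEB]
4. G_y = 47/6  [G is the centroid of △DEB]
   → G = (-19/2, 47/6)
5. C_x = 13  [C is the reflection of E across F]
6. C_y = 10  [C is the reflection of E across F]
   → C = (13, 10)

C = (13, 10)
D = (-11/2, 15/2)
G = (-19/2, 47/6)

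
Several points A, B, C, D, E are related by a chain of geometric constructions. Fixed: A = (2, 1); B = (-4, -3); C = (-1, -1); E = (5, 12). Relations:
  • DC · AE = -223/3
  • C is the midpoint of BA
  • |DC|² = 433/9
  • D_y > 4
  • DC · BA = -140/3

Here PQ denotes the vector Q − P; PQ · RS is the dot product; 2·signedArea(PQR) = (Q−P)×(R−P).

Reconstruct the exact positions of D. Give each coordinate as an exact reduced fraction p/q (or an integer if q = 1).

1. D_x = 3  [DC · AE = -223/3 ∩ DC · BA = -140/3]
2. D_y = 14/3  [DC · AE = -223/3 ∩ DC · BA = -140/3]
   → D = (3, 14/3)

D = (3, 14/3)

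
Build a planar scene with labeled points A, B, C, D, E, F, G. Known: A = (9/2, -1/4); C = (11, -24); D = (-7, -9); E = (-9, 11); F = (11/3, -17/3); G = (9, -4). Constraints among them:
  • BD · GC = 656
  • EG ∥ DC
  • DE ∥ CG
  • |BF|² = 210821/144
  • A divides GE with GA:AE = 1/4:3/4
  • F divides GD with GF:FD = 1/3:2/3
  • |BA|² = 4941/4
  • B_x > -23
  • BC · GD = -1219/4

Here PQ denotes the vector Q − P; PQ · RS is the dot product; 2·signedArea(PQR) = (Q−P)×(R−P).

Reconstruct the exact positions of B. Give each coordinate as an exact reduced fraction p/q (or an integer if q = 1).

1. B_x = -45/2  [BC · GD = -1219/4 ∩ BD · GC = 656]
2. B_y = 89/4  [BC · GD = -1219/4 ∩ BD · GC = 656]
   → B = (-45/2, 89/4)

B = (-45/2, 89/4)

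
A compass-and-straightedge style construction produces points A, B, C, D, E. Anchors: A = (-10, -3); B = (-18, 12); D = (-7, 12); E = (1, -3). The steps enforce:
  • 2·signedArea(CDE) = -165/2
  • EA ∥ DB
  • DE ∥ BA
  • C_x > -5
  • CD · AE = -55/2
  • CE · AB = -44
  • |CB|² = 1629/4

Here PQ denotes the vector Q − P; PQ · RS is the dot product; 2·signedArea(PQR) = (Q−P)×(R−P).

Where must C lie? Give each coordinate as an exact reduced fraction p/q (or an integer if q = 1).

1. C_x = -9/2  [2·signedArea(CDE) = -165/2 ∩ CE · AB = -44]
2. C_y = -3  [2·signedArea(CDE) = -165/2 ∩ CE · AB = -44]
   → C = (-9/2, -3)

C = (-9/2, -3)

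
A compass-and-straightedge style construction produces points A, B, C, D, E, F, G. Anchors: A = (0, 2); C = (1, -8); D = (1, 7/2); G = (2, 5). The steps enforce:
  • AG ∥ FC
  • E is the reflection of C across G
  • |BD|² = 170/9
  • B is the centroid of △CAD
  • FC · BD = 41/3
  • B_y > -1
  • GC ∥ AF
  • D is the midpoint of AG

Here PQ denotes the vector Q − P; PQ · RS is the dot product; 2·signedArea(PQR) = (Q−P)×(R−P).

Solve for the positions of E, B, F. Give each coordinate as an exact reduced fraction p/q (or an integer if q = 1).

B = (2/3, -5/6)
E = (3, 18)
F = (-1, -11)

1. E_x = 3  [E is the reflection of C across G]
2. E_y = 18  [E is the reflection of C across G]
   → E = (3, 18)
3. B_x = 2/3  [B is the centroid of △CAD]
4. B_y = -5/6  [B is the centroid of △CAD]
   → B = (2/3, -5/6)
5. F_x = -1  [AG ∥ FC ∩ GC ∥ AF]
6. F_y = -11  [AG ∥ FC ∩ GC ∥ AF]
   → F = (-1, -11)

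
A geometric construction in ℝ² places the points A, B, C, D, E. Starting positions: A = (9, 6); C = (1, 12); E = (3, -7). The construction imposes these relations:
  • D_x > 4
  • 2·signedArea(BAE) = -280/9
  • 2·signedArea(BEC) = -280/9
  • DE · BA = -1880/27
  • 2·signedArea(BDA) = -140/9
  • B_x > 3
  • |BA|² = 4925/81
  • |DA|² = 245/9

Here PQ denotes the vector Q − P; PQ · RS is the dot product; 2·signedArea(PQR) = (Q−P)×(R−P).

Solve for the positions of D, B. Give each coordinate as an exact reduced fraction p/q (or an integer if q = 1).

1. B_x = 35/9  [2·signedArea(BAE) = -280/9 ∩ 2·signedArea(BEC) = -280/9]
2. B_y = 1/9  [2·signedArea(BAE) = -280/9 ∩ 2·signedArea(BEC) = -280/9]
   → B = (35/9, 1/9)
3. D_x = 13/3  [DE · BA = -1880/27 ∩ 2·signedArea(BDA) = -140/9]
4. D_y = 11/3  [DE · BA = -1880/27 ∩ 2·signedArea(BDA) = -140/9]
   → D = (13/3, 11/3)

B = (35/9, 1/9)
D = (13/3, 11/3)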